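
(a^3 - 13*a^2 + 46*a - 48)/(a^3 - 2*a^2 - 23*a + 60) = (a^2 - 10*a + 16)/(a^2 + a - 20)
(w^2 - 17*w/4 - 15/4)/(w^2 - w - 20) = (w + 3/4)/(w + 4)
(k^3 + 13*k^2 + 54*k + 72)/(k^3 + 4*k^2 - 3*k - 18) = (k^2 + 10*k + 24)/(k^2 + k - 6)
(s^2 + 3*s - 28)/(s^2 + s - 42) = (s - 4)/(s - 6)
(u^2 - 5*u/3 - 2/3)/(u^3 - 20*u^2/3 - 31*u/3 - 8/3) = (u - 2)/(u^2 - 7*u - 8)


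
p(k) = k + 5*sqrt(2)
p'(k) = 1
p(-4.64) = 2.43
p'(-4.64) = 1.00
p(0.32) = 7.39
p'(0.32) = 1.00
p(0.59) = 7.66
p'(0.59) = 1.00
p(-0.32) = 6.75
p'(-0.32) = 1.00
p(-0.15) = 6.92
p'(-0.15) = 1.00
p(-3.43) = 3.64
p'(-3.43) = 1.00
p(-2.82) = 4.25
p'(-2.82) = 1.00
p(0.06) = 7.13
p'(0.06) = 1.00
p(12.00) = 19.07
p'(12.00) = 1.00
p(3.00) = 10.07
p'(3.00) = 1.00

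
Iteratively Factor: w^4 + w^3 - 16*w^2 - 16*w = (w + 1)*(w^3 - 16*w) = (w - 4)*(w + 1)*(w^2 + 4*w) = w*(w - 4)*(w + 1)*(w + 4)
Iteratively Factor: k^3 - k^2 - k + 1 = (k - 1)*(k^2 - 1) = (k - 1)^2*(k + 1)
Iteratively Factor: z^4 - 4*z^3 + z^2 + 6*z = (z - 2)*(z^3 - 2*z^2 - 3*z) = (z - 3)*(z - 2)*(z^2 + z) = z*(z - 3)*(z - 2)*(z + 1)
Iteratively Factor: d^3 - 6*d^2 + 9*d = (d - 3)*(d^2 - 3*d) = d*(d - 3)*(d - 3)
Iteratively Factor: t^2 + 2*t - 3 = (t - 1)*(t + 3)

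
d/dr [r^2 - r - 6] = 2*r - 1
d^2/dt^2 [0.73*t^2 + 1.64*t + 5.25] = 1.46000000000000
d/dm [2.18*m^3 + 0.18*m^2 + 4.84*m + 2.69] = 6.54*m^2 + 0.36*m + 4.84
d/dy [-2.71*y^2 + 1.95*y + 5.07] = 1.95 - 5.42*y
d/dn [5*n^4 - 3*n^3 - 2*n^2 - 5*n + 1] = 20*n^3 - 9*n^2 - 4*n - 5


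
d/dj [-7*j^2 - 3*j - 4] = -14*j - 3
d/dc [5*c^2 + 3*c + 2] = 10*c + 3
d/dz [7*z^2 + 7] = 14*z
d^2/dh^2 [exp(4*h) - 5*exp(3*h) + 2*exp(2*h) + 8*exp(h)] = (16*exp(3*h) - 45*exp(2*h) + 8*exp(h) + 8)*exp(h)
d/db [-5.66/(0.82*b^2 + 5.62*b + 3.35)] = (9.2824*b + 31.8092)/(0.82*b^2 + 5.62*b + 3.35)^2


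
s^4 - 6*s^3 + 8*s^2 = s^2*(s - 4)*(s - 2)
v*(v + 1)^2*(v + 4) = v^4 + 6*v^3 + 9*v^2 + 4*v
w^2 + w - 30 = (w - 5)*(w + 6)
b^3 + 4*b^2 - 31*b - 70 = (b - 5)*(b + 2)*(b + 7)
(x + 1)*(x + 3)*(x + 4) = x^3 + 8*x^2 + 19*x + 12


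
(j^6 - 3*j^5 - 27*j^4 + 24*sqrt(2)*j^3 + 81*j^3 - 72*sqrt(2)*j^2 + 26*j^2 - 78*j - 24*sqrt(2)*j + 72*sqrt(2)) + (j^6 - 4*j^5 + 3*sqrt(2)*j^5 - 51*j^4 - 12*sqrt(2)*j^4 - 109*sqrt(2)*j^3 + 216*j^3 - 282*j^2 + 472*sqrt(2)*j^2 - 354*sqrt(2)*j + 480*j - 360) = 2*j^6 - 7*j^5 + 3*sqrt(2)*j^5 - 78*j^4 - 12*sqrt(2)*j^4 - 85*sqrt(2)*j^3 + 297*j^3 - 256*j^2 + 400*sqrt(2)*j^2 - 378*sqrt(2)*j + 402*j - 360 + 72*sqrt(2)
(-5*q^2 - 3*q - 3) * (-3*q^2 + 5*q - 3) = 15*q^4 - 16*q^3 + 9*q^2 - 6*q + 9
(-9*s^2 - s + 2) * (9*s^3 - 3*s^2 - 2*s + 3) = -81*s^5 + 18*s^4 + 39*s^3 - 31*s^2 - 7*s + 6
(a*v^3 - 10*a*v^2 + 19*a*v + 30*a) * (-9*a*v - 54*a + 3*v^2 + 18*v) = -9*a^2*v^4 + 36*a^2*v^3 + 369*a^2*v^2 - 1296*a^2*v - 1620*a^2 + 3*a*v^5 - 12*a*v^4 - 123*a*v^3 + 432*a*v^2 + 540*a*v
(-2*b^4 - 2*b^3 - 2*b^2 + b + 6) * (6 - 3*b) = 6*b^5 - 6*b^4 - 6*b^3 - 15*b^2 - 12*b + 36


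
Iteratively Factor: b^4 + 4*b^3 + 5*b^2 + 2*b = (b + 1)*(b^3 + 3*b^2 + 2*b) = (b + 1)*(b + 2)*(b^2 + b) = b*(b + 1)*(b + 2)*(b + 1)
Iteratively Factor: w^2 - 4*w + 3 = (w - 3)*(w - 1)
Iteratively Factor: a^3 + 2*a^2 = (a)*(a^2 + 2*a) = a^2*(a + 2)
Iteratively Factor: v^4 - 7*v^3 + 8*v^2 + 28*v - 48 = (v - 2)*(v^3 - 5*v^2 - 2*v + 24) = (v - 3)*(v - 2)*(v^2 - 2*v - 8) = (v - 4)*(v - 3)*(v - 2)*(v + 2)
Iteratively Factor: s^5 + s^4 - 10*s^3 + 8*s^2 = (s - 2)*(s^4 + 3*s^3 - 4*s^2) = (s - 2)*(s - 1)*(s^3 + 4*s^2) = s*(s - 2)*(s - 1)*(s^2 + 4*s) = s*(s - 2)*(s - 1)*(s + 4)*(s)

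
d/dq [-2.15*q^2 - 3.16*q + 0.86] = -4.3*q - 3.16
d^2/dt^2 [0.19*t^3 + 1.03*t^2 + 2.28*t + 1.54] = 1.14*t + 2.06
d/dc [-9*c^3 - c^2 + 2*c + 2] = -27*c^2 - 2*c + 2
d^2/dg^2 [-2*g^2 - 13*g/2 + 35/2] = -4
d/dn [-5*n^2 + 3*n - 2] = 3 - 10*n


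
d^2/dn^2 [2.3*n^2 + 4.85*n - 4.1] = 4.60000000000000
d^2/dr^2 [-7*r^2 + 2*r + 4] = -14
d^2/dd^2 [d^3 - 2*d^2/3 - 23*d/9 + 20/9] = 6*d - 4/3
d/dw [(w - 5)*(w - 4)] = 2*w - 9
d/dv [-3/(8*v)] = 3/(8*v^2)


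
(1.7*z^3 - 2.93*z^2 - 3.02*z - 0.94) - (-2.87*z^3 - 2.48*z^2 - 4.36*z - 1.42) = 4.57*z^3 - 0.45*z^2 + 1.34*z + 0.48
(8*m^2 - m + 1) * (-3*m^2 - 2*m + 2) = -24*m^4 - 13*m^3 + 15*m^2 - 4*m + 2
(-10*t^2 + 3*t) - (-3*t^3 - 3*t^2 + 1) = 3*t^3 - 7*t^2 + 3*t - 1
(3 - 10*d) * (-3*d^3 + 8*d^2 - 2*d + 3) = 30*d^4 - 89*d^3 + 44*d^2 - 36*d + 9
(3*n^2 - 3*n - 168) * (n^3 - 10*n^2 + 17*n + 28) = 3*n^5 - 33*n^4 - 87*n^3 + 1713*n^2 - 2940*n - 4704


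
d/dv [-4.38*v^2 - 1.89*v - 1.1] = -8.76*v - 1.89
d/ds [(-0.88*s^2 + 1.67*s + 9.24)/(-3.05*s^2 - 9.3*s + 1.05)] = (13.2775*s^2 + 54.516*s + 87.6855)/(9.3025*s^4 + 56.73*s^3 + 80.085*s^2 - 19.53*s + 1.1025)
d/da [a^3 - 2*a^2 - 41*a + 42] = 3*a^2 - 4*a - 41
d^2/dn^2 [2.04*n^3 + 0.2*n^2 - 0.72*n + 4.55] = 12.24*n + 0.4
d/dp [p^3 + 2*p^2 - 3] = p*(3*p + 4)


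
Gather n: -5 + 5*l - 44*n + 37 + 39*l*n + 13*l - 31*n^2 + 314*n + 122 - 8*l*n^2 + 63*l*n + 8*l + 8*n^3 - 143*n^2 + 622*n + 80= 26*l + 8*n^3 + n^2*(-8*l - 174) + n*(102*l + 892) + 234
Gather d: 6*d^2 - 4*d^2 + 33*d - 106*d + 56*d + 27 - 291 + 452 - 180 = 2*d^2 - 17*d + 8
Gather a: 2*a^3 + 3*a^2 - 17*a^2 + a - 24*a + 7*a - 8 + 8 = 2*a^3 - 14*a^2 - 16*a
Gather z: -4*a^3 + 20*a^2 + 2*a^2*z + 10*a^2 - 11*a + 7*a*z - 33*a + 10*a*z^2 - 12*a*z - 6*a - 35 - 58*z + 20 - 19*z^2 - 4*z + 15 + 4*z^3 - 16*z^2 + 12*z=-4*a^3 + 30*a^2 - 50*a + 4*z^3 + z^2*(10*a - 35) + z*(2*a^2 - 5*a - 50)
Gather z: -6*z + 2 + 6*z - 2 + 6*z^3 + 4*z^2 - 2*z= 6*z^3 + 4*z^2 - 2*z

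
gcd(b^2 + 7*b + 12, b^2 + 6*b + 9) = b + 3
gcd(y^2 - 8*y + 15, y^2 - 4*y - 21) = 1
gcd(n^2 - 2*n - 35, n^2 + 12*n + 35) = n + 5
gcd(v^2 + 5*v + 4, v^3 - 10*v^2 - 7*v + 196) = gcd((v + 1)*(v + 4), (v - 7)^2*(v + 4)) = v + 4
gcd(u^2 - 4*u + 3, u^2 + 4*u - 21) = u - 3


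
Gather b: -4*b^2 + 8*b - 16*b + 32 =-4*b^2 - 8*b + 32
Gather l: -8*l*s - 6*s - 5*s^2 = -8*l*s - 5*s^2 - 6*s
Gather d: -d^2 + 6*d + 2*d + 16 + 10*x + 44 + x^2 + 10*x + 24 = -d^2 + 8*d + x^2 + 20*x + 84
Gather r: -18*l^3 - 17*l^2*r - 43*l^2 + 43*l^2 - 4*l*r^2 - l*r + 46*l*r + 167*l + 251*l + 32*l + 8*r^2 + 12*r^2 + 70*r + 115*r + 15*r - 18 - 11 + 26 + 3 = -18*l^3 + 450*l + r^2*(20 - 4*l) + r*(-17*l^2 + 45*l + 200)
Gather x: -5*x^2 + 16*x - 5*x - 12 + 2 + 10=-5*x^2 + 11*x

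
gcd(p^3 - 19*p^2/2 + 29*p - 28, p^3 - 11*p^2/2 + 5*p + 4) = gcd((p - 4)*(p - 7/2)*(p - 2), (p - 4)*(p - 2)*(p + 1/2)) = p^2 - 6*p + 8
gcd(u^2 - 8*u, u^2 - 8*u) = u^2 - 8*u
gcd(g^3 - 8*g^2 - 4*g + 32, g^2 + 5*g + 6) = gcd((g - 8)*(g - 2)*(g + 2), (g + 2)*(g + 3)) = g + 2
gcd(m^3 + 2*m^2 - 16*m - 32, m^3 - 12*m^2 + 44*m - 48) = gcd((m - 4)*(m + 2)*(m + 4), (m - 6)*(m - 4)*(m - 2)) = m - 4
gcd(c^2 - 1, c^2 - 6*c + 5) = c - 1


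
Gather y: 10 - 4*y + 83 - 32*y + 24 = 117 - 36*y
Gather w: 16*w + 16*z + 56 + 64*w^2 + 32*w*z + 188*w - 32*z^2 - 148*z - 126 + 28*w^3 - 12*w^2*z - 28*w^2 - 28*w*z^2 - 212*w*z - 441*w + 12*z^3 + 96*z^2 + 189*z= 28*w^3 + w^2*(36 - 12*z) + w*(-28*z^2 - 180*z - 237) + 12*z^3 + 64*z^2 + 57*z - 70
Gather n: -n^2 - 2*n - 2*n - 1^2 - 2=-n^2 - 4*n - 3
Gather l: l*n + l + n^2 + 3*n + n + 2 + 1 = l*(n + 1) + n^2 + 4*n + 3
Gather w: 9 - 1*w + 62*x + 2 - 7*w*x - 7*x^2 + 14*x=w*(-7*x - 1) - 7*x^2 + 76*x + 11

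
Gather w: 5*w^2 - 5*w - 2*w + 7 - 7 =5*w^2 - 7*w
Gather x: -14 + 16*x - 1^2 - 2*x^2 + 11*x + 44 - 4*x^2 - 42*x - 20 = -6*x^2 - 15*x + 9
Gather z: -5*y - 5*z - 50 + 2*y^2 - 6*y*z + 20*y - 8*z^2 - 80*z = 2*y^2 + 15*y - 8*z^2 + z*(-6*y - 85) - 50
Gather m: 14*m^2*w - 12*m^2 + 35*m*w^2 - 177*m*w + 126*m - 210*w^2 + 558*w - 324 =m^2*(14*w - 12) + m*(35*w^2 - 177*w + 126) - 210*w^2 + 558*w - 324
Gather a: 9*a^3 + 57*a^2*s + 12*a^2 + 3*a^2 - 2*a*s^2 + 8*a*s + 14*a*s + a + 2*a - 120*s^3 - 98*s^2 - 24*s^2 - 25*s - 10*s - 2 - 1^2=9*a^3 + a^2*(57*s + 15) + a*(-2*s^2 + 22*s + 3) - 120*s^3 - 122*s^2 - 35*s - 3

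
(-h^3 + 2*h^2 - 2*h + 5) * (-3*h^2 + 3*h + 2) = 3*h^5 - 9*h^4 + 10*h^3 - 17*h^2 + 11*h + 10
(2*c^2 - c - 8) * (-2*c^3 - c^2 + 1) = -4*c^5 + 17*c^3 + 10*c^2 - c - 8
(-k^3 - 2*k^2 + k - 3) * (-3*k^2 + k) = 3*k^5 + 5*k^4 - 5*k^3 + 10*k^2 - 3*k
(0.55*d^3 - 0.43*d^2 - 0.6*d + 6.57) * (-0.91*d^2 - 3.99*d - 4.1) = -0.5005*d^5 - 1.8032*d^4 + 0.00670000000000015*d^3 - 1.8217*d^2 - 23.7543*d - 26.937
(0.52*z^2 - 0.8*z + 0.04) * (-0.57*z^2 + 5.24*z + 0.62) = -0.2964*z^4 + 3.1808*z^3 - 3.8924*z^2 - 0.2864*z + 0.0248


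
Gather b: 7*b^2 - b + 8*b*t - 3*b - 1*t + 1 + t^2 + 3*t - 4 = 7*b^2 + b*(8*t - 4) + t^2 + 2*t - 3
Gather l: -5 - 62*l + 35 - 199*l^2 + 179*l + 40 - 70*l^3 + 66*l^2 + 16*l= -70*l^3 - 133*l^2 + 133*l + 70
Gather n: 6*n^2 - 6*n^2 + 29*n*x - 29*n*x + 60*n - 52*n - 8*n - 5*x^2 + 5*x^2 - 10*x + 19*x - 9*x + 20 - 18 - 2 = 0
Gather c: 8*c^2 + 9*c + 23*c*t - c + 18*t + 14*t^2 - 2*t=8*c^2 + c*(23*t + 8) + 14*t^2 + 16*t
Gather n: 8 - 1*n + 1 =9 - n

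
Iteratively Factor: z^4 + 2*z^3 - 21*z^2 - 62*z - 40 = (z - 5)*(z^3 + 7*z^2 + 14*z + 8) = (z - 5)*(z + 2)*(z^2 + 5*z + 4) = (z - 5)*(z + 1)*(z + 2)*(z + 4)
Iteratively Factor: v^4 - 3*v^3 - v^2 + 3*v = (v + 1)*(v^3 - 4*v^2 + 3*v) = (v - 3)*(v + 1)*(v^2 - v) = v*(v - 3)*(v + 1)*(v - 1)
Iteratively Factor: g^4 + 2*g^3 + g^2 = (g)*(g^3 + 2*g^2 + g) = g^2*(g^2 + 2*g + 1) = g^2*(g + 1)*(g + 1)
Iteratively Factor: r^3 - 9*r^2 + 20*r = (r - 4)*(r^2 - 5*r) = (r - 5)*(r - 4)*(r)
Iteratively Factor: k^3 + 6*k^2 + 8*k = (k + 4)*(k^2 + 2*k) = (k + 2)*(k + 4)*(k)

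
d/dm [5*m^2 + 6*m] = 10*m + 6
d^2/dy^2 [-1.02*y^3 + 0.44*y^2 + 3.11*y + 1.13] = 0.88 - 6.12*y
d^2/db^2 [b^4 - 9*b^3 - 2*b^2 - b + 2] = 12*b^2 - 54*b - 4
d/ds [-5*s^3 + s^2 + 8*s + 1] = -15*s^2 + 2*s + 8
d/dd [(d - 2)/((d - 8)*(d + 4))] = (-d^2 + 4*d - 40)/(d^4 - 8*d^3 - 48*d^2 + 256*d + 1024)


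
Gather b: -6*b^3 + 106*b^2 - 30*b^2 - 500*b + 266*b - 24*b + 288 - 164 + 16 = -6*b^3 + 76*b^2 - 258*b + 140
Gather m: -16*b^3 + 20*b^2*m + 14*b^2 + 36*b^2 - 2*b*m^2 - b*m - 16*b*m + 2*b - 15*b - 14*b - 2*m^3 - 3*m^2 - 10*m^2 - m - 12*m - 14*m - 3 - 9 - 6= -16*b^3 + 50*b^2 - 27*b - 2*m^3 + m^2*(-2*b - 13) + m*(20*b^2 - 17*b - 27) - 18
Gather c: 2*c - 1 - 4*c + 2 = 1 - 2*c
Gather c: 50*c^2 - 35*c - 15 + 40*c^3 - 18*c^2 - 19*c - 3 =40*c^3 + 32*c^2 - 54*c - 18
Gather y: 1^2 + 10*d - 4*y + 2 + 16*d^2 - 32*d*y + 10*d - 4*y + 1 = 16*d^2 + 20*d + y*(-32*d - 8) + 4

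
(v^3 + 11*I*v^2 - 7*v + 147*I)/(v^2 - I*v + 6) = (v^2 + 14*I*v - 49)/(v + 2*I)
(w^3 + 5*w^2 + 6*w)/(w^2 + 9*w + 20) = w*(w^2 + 5*w + 6)/(w^2 + 9*w + 20)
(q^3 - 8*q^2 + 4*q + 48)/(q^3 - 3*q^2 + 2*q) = (q^3 - 8*q^2 + 4*q + 48)/(q*(q^2 - 3*q + 2))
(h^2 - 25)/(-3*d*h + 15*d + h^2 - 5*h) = (-h - 5)/(3*d - h)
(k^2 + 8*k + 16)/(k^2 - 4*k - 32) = (k + 4)/(k - 8)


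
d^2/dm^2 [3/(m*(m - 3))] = 6*(m^2 + m*(m - 3) + (m - 3)^2)/(m^3*(m - 3)^3)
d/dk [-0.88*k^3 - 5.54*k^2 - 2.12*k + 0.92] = -2.64*k^2 - 11.08*k - 2.12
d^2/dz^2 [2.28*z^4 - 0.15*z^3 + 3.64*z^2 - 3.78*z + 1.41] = 27.36*z^2 - 0.9*z + 7.28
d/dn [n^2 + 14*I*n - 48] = 2*n + 14*I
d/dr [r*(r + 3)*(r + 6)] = 3*r^2 + 18*r + 18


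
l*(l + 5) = l^2 + 5*l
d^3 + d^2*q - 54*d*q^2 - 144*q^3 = (d - 8*q)*(d + 3*q)*(d + 6*q)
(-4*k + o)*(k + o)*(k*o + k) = -4*k^3*o - 4*k^3 - 3*k^2*o^2 - 3*k^2*o + k*o^3 + k*o^2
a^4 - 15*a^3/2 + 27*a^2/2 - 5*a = a*(a - 5)*(a - 2)*(a - 1/2)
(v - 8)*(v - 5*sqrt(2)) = v^2 - 8*v - 5*sqrt(2)*v + 40*sqrt(2)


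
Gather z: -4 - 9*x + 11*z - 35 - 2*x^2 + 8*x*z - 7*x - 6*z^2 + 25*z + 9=-2*x^2 - 16*x - 6*z^2 + z*(8*x + 36) - 30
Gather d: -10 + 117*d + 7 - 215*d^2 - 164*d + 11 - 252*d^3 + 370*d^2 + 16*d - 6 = -252*d^3 + 155*d^2 - 31*d + 2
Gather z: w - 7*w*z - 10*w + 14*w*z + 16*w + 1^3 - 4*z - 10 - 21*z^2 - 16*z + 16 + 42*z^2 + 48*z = 7*w + 21*z^2 + z*(7*w + 28) + 7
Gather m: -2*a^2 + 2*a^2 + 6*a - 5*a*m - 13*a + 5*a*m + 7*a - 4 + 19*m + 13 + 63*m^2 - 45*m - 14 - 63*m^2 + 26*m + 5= 0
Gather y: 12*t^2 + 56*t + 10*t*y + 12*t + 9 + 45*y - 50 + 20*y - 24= 12*t^2 + 68*t + y*(10*t + 65) - 65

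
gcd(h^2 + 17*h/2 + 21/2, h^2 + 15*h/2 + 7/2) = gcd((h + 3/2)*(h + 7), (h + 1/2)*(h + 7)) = h + 7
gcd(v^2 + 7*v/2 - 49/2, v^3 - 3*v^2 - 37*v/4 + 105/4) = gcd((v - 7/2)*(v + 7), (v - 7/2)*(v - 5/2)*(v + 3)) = v - 7/2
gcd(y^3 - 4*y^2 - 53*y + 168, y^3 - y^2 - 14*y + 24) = y - 3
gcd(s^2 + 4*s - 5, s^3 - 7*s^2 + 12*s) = 1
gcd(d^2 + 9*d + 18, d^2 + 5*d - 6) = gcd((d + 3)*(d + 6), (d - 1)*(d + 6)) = d + 6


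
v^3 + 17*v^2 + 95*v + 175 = (v + 5)^2*(v + 7)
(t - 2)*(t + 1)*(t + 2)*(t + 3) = t^4 + 4*t^3 - t^2 - 16*t - 12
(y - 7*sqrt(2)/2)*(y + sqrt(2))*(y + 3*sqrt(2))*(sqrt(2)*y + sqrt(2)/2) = sqrt(2)*y^4 + sqrt(2)*y^3/2 + y^3 - 22*sqrt(2)*y^2 + y^2/2 - 42*y - 11*sqrt(2)*y - 21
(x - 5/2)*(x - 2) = x^2 - 9*x/2 + 5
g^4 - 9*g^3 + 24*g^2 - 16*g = g*(g - 4)^2*(g - 1)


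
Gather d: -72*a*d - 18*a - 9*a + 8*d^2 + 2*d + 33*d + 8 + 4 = -27*a + 8*d^2 + d*(35 - 72*a) + 12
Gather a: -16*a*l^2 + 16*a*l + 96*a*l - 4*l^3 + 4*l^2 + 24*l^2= a*(-16*l^2 + 112*l) - 4*l^3 + 28*l^2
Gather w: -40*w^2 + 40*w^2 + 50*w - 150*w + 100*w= 0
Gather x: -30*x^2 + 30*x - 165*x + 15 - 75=-30*x^2 - 135*x - 60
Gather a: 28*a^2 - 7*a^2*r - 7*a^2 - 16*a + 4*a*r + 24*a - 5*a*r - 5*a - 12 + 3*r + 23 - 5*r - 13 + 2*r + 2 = a^2*(21 - 7*r) + a*(3 - r)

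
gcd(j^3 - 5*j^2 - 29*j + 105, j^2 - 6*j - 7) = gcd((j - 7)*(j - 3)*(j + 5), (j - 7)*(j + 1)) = j - 7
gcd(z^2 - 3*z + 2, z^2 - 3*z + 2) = z^2 - 3*z + 2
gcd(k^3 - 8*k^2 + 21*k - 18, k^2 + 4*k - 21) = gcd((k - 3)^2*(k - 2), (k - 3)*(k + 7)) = k - 3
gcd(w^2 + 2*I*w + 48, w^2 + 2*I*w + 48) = w^2 + 2*I*w + 48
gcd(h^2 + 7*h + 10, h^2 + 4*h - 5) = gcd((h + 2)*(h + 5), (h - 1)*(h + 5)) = h + 5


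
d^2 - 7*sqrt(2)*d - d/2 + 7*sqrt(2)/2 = (d - 1/2)*(d - 7*sqrt(2))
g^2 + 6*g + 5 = (g + 1)*(g + 5)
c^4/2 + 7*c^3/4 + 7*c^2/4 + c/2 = c*(c/2 + 1/2)*(c + 1/2)*(c + 2)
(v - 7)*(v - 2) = v^2 - 9*v + 14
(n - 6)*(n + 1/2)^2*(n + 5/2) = n^4 - 5*n^3/2 - 73*n^2/4 - 127*n/8 - 15/4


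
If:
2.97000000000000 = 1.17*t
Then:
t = 2.54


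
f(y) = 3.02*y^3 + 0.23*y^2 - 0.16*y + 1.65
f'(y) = 9.06*y^2 + 0.46*y - 0.16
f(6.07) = 684.57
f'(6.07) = 336.45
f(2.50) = 49.88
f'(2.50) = 57.62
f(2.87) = 74.48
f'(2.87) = 75.79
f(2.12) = 31.12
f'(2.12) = 41.53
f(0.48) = 1.96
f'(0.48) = 2.15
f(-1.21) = -3.17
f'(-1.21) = 12.55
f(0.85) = 3.53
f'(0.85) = 6.78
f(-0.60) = 1.18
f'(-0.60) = 2.83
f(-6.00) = -641.43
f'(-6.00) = 323.24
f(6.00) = 661.29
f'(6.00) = 328.76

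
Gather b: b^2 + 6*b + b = b^2 + 7*b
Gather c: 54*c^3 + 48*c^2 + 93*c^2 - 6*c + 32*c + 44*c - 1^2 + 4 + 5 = 54*c^3 + 141*c^2 + 70*c + 8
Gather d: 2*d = 2*d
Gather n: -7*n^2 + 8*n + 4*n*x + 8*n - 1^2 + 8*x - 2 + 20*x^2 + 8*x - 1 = -7*n^2 + n*(4*x + 16) + 20*x^2 + 16*x - 4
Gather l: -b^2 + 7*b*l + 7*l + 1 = -b^2 + l*(7*b + 7) + 1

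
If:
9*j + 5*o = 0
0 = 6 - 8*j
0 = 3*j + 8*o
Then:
No Solution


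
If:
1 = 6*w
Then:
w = 1/6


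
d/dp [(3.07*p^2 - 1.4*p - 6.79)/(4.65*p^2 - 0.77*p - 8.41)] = (4.1461*p^2 + 11.5096*p + 6.5457)/(21.6225*p^4 - 7.161*p^3 - 77.6201*p^2 + 12.9514*p + 70.7281)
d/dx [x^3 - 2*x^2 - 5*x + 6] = 3*x^2 - 4*x - 5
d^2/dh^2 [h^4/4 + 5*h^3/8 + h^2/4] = 3*h^2 + 15*h/4 + 1/2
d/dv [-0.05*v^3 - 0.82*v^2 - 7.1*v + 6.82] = -0.15*v^2 - 1.64*v - 7.1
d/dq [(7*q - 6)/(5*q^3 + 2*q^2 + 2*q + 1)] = (-70*q^3 + 76*q^2 + 24*q + 19)/(25*q^6 + 20*q^5 + 24*q^4 + 18*q^3 + 8*q^2 + 4*q + 1)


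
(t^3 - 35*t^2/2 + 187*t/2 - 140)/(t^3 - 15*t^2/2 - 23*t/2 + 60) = (t - 7)/(t + 3)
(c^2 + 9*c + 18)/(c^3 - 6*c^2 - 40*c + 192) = (c + 3)/(c^2 - 12*c + 32)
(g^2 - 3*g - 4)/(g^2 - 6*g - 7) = (g - 4)/(g - 7)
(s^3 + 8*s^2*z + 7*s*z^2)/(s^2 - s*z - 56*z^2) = s*(-s - z)/(-s + 8*z)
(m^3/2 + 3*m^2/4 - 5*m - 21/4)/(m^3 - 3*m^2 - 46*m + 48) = (2*m^3 + 3*m^2 - 20*m - 21)/(4*(m^3 - 3*m^2 - 46*m + 48))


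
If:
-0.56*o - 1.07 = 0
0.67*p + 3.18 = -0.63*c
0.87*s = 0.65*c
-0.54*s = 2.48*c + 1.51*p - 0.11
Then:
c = 4.97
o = -1.91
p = -9.42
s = 3.71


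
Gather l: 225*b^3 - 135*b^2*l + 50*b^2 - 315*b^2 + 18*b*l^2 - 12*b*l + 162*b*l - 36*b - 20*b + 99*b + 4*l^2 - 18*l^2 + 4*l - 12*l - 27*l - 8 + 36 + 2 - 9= 225*b^3 - 265*b^2 + 43*b + l^2*(18*b - 14) + l*(-135*b^2 + 150*b - 35) + 21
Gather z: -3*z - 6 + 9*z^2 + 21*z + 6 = 9*z^2 + 18*z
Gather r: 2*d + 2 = 2*d + 2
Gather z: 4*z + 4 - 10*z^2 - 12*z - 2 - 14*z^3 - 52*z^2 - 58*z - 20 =-14*z^3 - 62*z^2 - 66*z - 18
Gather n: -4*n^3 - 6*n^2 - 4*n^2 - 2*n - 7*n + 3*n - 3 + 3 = -4*n^3 - 10*n^2 - 6*n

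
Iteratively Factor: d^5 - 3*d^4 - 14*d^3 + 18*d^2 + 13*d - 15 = (d - 1)*(d^4 - 2*d^3 - 16*d^2 + 2*d + 15) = (d - 5)*(d - 1)*(d^3 + 3*d^2 - d - 3) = (d - 5)*(d - 1)^2*(d^2 + 4*d + 3) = (d - 5)*(d - 1)^2*(d + 3)*(d + 1)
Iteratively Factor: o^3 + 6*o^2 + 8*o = (o + 4)*(o^2 + 2*o) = o*(o + 4)*(o + 2)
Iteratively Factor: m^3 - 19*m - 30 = (m + 2)*(m^2 - 2*m - 15) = (m + 2)*(m + 3)*(m - 5)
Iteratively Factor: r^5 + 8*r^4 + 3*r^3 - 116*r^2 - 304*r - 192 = (r - 4)*(r^4 + 12*r^3 + 51*r^2 + 88*r + 48) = (r - 4)*(r + 4)*(r^3 + 8*r^2 + 19*r + 12) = (r - 4)*(r + 4)^2*(r^2 + 4*r + 3) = (r - 4)*(r + 1)*(r + 4)^2*(r + 3)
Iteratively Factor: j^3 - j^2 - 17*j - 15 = (j - 5)*(j^2 + 4*j + 3) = (j - 5)*(j + 1)*(j + 3)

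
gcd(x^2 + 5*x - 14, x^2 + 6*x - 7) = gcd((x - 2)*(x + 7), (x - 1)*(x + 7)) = x + 7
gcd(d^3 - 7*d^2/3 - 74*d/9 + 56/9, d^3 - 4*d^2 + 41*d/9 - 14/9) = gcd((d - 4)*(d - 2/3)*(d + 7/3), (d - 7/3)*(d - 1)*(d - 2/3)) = d - 2/3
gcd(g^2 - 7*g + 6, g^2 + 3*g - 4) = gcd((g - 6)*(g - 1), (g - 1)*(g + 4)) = g - 1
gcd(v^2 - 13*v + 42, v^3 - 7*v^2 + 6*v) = v - 6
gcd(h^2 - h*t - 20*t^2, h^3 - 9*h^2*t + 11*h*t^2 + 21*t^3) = 1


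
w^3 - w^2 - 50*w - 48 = (w - 8)*(w + 1)*(w + 6)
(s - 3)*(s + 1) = s^2 - 2*s - 3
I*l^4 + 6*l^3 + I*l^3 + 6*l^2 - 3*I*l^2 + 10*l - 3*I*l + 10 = (l - 5*I)*(l - 2*I)*(l + I)*(I*l + I)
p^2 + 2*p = p*(p + 2)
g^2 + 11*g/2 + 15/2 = (g + 5/2)*(g + 3)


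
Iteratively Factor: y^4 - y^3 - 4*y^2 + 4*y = (y - 2)*(y^3 + y^2 - 2*y) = y*(y - 2)*(y^2 + y - 2) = y*(y - 2)*(y - 1)*(y + 2)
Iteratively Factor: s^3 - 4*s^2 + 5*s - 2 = (s - 1)*(s^2 - 3*s + 2) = (s - 1)^2*(s - 2)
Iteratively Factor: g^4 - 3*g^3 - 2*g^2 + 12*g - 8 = (g - 2)*(g^3 - g^2 - 4*g + 4) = (g - 2)*(g + 2)*(g^2 - 3*g + 2) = (g - 2)^2*(g + 2)*(g - 1)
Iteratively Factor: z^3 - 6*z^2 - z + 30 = (z - 3)*(z^2 - 3*z - 10) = (z - 5)*(z - 3)*(z + 2)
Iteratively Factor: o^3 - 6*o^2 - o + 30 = (o - 3)*(o^2 - 3*o - 10) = (o - 3)*(o + 2)*(o - 5)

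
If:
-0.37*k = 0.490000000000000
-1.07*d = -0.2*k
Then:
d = -0.25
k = -1.32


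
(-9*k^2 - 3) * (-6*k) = 54*k^3 + 18*k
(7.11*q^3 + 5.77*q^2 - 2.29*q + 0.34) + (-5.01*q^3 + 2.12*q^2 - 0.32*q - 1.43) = 2.1*q^3 + 7.89*q^2 - 2.61*q - 1.09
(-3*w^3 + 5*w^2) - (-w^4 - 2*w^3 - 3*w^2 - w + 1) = w^4 - w^3 + 8*w^2 + w - 1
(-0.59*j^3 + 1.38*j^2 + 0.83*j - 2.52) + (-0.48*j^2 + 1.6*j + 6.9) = -0.59*j^3 + 0.9*j^2 + 2.43*j + 4.38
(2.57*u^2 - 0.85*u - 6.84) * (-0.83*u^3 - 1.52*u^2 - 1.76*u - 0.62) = -2.1331*u^5 - 3.2009*u^4 + 2.446*u^3 + 10.2994*u^2 + 12.5654*u + 4.2408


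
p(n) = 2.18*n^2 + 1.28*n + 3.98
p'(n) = 4.36*n + 1.28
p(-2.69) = 16.31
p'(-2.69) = -10.45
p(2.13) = 16.60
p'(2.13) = 10.57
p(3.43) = 34.02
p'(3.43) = 16.23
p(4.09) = 45.68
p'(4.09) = 19.11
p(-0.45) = 3.85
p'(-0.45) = -0.68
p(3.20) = 30.40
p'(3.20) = 15.23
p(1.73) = 12.72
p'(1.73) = 8.82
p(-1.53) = 7.12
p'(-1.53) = -5.39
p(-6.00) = 74.78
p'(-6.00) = -24.88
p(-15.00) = 475.28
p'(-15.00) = -64.12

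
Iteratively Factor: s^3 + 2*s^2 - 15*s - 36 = (s + 3)*(s^2 - s - 12) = (s + 3)^2*(s - 4)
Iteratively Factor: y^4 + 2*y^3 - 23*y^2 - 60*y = (y - 5)*(y^3 + 7*y^2 + 12*y) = y*(y - 5)*(y^2 + 7*y + 12) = y*(y - 5)*(y + 4)*(y + 3)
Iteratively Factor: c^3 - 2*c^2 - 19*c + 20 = (c + 4)*(c^2 - 6*c + 5) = (c - 5)*(c + 4)*(c - 1)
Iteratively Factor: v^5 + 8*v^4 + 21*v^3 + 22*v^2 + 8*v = (v + 4)*(v^4 + 4*v^3 + 5*v^2 + 2*v) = (v + 1)*(v + 4)*(v^3 + 3*v^2 + 2*v) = (v + 1)*(v + 2)*(v + 4)*(v^2 + v) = (v + 1)^2*(v + 2)*(v + 4)*(v)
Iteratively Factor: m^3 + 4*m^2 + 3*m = (m + 1)*(m^2 + 3*m) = (m + 1)*(m + 3)*(m)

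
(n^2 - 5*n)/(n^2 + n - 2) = n*(n - 5)/(n^2 + n - 2)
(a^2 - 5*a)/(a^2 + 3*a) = (a - 5)/(a + 3)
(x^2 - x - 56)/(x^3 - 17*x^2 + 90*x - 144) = (x + 7)/(x^2 - 9*x + 18)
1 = 1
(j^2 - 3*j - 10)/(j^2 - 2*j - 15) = (j + 2)/(j + 3)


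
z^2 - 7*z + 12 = (z - 4)*(z - 3)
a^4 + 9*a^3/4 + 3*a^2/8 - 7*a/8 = a*(a - 1/2)*(a + 1)*(a + 7/4)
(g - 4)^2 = g^2 - 8*g + 16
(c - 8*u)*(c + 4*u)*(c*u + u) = c^3*u - 4*c^2*u^2 + c^2*u - 32*c*u^3 - 4*c*u^2 - 32*u^3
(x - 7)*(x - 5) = x^2 - 12*x + 35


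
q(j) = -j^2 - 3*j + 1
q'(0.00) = -3.00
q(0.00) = 1.00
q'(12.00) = -27.00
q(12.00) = -179.00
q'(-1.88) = 0.76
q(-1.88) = 3.11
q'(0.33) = -3.66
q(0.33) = -0.10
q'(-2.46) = 1.92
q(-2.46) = 2.33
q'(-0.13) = -2.74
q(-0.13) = 1.37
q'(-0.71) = -1.58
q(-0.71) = 2.63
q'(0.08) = -3.16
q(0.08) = 0.75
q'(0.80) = -4.60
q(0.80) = -2.04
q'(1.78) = -6.56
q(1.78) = -7.51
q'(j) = -2*j - 3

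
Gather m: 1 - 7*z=1 - 7*z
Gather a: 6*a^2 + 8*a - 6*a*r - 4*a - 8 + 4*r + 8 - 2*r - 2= 6*a^2 + a*(4 - 6*r) + 2*r - 2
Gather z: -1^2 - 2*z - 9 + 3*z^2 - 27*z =3*z^2 - 29*z - 10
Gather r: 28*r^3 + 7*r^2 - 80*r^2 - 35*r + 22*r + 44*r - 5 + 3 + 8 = 28*r^3 - 73*r^2 + 31*r + 6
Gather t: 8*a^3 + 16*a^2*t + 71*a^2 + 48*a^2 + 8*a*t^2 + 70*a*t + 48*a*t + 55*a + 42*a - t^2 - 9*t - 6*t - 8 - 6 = 8*a^3 + 119*a^2 + 97*a + t^2*(8*a - 1) + t*(16*a^2 + 118*a - 15) - 14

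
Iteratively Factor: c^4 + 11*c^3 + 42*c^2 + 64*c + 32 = (c + 2)*(c^3 + 9*c^2 + 24*c + 16) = (c + 1)*(c + 2)*(c^2 + 8*c + 16) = (c + 1)*(c + 2)*(c + 4)*(c + 4)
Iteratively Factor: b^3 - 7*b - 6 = (b + 1)*(b^2 - b - 6) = (b - 3)*(b + 1)*(b + 2)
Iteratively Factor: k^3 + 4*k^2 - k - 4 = (k + 4)*(k^2 - 1) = (k - 1)*(k + 4)*(k + 1)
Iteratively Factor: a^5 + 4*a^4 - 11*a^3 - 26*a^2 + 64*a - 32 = (a + 4)*(a^4 - 11*a^2 + 18*a - 8) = (a - 2)*(a + 4)*(a^3 + 2*a^2 - 7*a + 4) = (a - 2)*(a - 1)*(a + 4)*(a^2 + 3*a - 4) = (a - 2)*(a - 1)^2*(a + 4)*(a + 4)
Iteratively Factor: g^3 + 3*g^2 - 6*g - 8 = (g + 4)*(g^2 - g - 2) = (g + 1)*(g + 4)*(g - 2)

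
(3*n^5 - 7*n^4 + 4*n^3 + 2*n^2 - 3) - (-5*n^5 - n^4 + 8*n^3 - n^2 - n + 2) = 8*n^5 - 6*n^4 - 4*n^3 + 3*n^2 + n - 5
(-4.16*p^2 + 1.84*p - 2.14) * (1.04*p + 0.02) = -4.3264*p^3 + 1.8304*p^2 - 2.1888*p - 0.0428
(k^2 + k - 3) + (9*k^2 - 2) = 10*k^2 + k - 5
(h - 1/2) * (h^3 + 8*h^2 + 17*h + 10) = h^4 + 15*h^3/2 + 13*h^2 + 3*h/2 - 5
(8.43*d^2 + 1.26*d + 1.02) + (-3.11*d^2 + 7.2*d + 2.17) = 5.32*d^2 + 8.46*d + 3.19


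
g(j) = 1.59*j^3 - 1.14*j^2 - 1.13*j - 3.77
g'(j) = 4.77*j^2 - 2.28*j - 1.13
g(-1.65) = -12.15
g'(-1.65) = 15.62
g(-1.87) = -16.04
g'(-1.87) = 19.81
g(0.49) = -4.41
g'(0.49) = -1.10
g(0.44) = -4.35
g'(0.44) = -1.21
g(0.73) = -4.58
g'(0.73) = -0.25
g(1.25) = -3.86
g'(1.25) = 3.47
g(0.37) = -4.26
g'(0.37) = -1.32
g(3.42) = 42.63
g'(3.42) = 46.86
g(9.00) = 1052.83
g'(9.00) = 364.72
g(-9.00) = -1245.05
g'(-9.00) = 405.76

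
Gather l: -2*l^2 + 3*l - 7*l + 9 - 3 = -2*l^2 - 4*l + 6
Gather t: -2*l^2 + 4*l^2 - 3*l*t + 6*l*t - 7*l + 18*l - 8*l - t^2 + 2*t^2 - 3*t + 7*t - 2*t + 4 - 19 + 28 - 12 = 2*l^2 + 3*l + t^2 + t*(3*l + 2) + 1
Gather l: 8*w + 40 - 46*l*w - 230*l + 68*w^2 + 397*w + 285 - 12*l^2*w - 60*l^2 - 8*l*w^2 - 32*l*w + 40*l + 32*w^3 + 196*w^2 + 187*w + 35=l^2*(-12*w - 60) + l*(-8*w^2 - 78*w - 190) + 32*w^3 + 264*w^2 + 592*w + 360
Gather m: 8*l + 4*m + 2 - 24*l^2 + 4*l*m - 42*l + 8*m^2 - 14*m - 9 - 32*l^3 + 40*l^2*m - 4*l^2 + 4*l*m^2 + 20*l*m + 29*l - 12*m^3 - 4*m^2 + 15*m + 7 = -32*l^3 - 28*l^2 - 5*l - 12*m^3 + m^2*(4*l + 4) + m*(40*l^2 + 24*l + 5)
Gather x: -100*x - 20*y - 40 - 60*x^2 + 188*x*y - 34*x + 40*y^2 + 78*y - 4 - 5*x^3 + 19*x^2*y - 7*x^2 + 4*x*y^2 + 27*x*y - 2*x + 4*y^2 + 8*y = -5*x^3 + x^2*(19*y - 67) + x*(4*y^2 + 215*y - 136) + 44*y^2 + 66*y - 44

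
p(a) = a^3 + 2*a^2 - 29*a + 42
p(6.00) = 156.00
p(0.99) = 16.22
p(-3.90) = 126.20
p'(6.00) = 103.00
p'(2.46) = -1.01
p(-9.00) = -264.00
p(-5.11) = 108.98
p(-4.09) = 125.65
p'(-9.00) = 178.00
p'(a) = 3*a^2 + 4*a - 29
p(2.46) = -2.35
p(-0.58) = 59.30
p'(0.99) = -22.10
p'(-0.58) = -30.31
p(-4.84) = 115.83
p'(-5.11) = 28.90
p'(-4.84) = 21.92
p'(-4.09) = 4.82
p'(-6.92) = 86.98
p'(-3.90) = 1.03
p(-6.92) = 7.08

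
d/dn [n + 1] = 1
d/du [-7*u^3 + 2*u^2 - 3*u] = -21*u^2 + 4*u - 3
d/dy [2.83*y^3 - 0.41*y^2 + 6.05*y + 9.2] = 8.49*y^2 - 0.82*y + 6.05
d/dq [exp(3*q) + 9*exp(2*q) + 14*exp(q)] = (3*exp(2*q) + 18*exp(q) + 14)*exp(q)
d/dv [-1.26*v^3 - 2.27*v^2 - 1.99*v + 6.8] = -3.78*v^2 - 4.54*v - 1.99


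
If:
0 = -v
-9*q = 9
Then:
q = -1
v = 0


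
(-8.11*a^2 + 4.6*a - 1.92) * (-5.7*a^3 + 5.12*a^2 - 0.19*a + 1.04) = 46.227*a^5 - 67.7432*a^4 + 36.0369*a^3 - 19.1388*a^2 + 5.1488*a - 1.9968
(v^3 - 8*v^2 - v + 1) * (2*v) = 2*v^4 - 16*v^3 - 2*v^2 + 2*v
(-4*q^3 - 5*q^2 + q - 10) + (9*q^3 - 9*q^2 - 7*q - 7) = 5*q^3 - 14*q^2 - 6*q - 17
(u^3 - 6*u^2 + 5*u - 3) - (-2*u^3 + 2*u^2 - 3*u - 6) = 3*u^3 - 8*u^2 + 8*u + 3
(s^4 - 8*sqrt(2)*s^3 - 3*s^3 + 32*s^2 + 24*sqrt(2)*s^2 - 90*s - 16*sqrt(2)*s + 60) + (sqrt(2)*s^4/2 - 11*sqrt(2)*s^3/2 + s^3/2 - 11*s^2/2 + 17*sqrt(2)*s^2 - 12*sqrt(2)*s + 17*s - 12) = sqrt(2)*s^4/2 + s^4 - 27*sqrt(2)*s^3/2 - 5*s^3/2 + 53*s^2/2 + 41*sqrt(2)*s^2 - 73*s - 28*sqrt(2)*s + 48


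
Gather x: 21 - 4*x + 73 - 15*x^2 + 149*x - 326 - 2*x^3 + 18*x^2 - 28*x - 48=-2*x^3 + 3*x^2 + 117*x - 280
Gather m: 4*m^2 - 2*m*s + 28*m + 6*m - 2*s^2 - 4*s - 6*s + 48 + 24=4*m^2 + m*(34 - 2*s) - 2*s^2 - 10*s + 72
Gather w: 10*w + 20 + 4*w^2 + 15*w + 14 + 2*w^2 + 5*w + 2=6*w^2 + 30*w + 36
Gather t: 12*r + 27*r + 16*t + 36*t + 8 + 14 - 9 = 39*r + 52*t + 13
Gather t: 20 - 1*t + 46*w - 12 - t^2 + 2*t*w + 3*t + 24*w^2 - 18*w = -t^2 + t*(2*w + 2) + 24*w^2 + 28*w + 8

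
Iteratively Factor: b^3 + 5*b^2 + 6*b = (b + 3)*(b^2 + 2*b) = (b + 2)*(b + 3)*(b)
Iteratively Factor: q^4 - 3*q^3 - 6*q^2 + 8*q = (q - 1)*(q^3 - 2*q^2 - 8*q) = q*(q - 1)*(q^2 - 2*q - 8) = q*(q - 4)*(q - 1)*(q + 2)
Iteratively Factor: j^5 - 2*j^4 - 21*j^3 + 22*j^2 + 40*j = (j)*(j^4 - 2*j^3 - 21*j^2 + 22*j + 40) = j*(j + 4)*(j^3 - 6*j^2 + 3*j + 10) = j*(j + 1)*(j + 4)*(j^2 - 7*j + 10) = j*(j - 5)*(j + 1)*(j + 4)*(j - 2)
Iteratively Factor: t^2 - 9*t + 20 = (t - 5)*(t - 4)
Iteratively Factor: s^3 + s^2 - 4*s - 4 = (s - 2)*(s^2 + 3*s + 2) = (s - 2)*(s + 2)*(s + 1)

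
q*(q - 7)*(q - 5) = q^3 - 12*q^2 + 35*q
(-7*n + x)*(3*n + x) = -21*n^2 - 4*n*x + x^2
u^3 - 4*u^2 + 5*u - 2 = (u - 2)*(u - 1)^2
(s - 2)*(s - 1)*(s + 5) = s^3 + 2*s^2 - 13*s + 10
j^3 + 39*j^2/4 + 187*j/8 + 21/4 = (j + 1/4)*(j + 7/2)*(j + 6)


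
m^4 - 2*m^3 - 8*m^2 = m^2*(m - 4)*(m + 2)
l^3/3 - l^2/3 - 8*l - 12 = (l/3 + 1)*(l - 6)*(l + 2)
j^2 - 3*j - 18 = (j - 6)*(j + 3)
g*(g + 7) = g^2 + 7*g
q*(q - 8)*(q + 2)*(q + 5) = q^4 - q^3 - 46*q^2 - 80*q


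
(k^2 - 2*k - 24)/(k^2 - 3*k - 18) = (k + 4)/(k + 3)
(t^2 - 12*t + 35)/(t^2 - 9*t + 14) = (t - 5)/(t - 2)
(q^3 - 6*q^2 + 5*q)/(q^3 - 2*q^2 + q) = (q - 5)/(q - 1)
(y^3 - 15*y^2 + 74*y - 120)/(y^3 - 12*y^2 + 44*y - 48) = (y - 5)/(y - 2)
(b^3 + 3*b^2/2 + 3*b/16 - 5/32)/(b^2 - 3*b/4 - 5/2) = (b^2 + b/4 - 1/8)/(b - 2)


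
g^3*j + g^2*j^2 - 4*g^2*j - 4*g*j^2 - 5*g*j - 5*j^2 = (g - 5)*(g + j)*(g*j + j)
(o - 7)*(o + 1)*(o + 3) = o^3 - 3*o^2 - 25*o - 21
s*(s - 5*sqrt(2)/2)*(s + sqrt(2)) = s^3 - 3*sqrt(2)*s^2/2 - 5*s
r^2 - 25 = (r - 5)*(r + 5)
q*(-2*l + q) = -2*l*q + q^2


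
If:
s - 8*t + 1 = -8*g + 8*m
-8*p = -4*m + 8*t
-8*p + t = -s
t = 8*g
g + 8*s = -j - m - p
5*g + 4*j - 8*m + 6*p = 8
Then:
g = 171/26948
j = 114631/53896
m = 1265/26948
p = -1471/53896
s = -1813/6737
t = 342/6737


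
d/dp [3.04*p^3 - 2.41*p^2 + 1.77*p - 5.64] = 9.12*p^2 - 4.82*p + 1.77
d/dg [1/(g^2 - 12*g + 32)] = 2*(6 - g)/(g^2 - 12*g + 32)^2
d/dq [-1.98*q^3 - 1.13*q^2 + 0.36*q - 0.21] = -5.94*q^2 - 2.26*q + 0.36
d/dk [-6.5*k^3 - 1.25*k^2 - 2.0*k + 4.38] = -19.5*k^2 - 2.5*k - 2.0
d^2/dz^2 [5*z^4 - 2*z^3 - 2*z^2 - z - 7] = 60*z^2 - 12*z - 4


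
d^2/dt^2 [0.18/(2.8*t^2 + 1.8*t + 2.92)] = (-2.8224*t^2 - 1.8144*t + 0.18*(5.6*t + 1.8)*(11.2*t + 3.6) - 2.94336)/(2.8*t^2 + 1.8*t + 2.92)^3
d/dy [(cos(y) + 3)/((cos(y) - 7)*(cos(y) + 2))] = (-sin(y)^2 + 6*cos(y))*sin(y)/((cos(y) - 7)^2*(cos(y) + 2)^2)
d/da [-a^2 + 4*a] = 4 - 2*a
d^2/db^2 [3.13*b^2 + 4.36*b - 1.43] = 6.26000000000000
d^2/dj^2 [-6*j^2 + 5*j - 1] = -12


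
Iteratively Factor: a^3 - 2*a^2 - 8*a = (a - 4)*(a^2 + 2*a) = a*(a - 4)*(a + 2)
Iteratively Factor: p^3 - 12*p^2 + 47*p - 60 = (p - 4)*(p^2 - 8*p + 15) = (p - 4)*(p - 3)*(p - 5)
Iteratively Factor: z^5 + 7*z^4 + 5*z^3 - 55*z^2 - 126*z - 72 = (z + 2)*(z^4 + 5*z^3 - 5*z^2 - 45*z - 36) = (z - 3)*(z + 2)*(z^3 + 8*z^2 + 19*z + 12) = (z - 3)*(z + 2)*(z + 3)*(z^2 + 5*z + 4) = (z - 3)*(z + 2)*(z + 3)*(z + 4)*(z + 1)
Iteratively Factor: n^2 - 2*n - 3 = (n - 3)*(n + 1)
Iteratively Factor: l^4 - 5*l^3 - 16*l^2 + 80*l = (l)*(l^3 - 5*l^2 - 16*l + 80) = l*(l + 4)*(l^2 - 9*l + 20) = l*(l - 5)*(l + 4)*(l - 4)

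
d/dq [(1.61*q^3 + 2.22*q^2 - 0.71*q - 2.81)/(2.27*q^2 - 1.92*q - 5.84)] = (3.6547*q^4 - 6.1824*q^3 - 30.8579*q^2 - 13.1722*q - 1.2488)/(5.1529*q^4 - 8.7168*q^3 - 22.8272*q^2 + 22.4256*q + 34.1056)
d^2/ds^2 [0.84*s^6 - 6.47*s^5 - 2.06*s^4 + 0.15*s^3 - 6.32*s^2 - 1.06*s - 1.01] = 25.2*s^4 - 129.4*s^3 - 24.72*s^2 + 0.9*s - 12.64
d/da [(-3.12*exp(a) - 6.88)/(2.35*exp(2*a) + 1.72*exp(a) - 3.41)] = (7.332*exp(2*a) + 32.336*exp(a) + 22.4728)*exp(a)/(5.5225*exp(4*a) + 8.084*exp(3*a) - 13.0686*exp(2*a) - 11.7304*exp(a) + 11.6281)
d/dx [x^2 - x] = 2*x - 1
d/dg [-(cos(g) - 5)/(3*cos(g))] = 5*sin(g)/(3*cos(g)^2)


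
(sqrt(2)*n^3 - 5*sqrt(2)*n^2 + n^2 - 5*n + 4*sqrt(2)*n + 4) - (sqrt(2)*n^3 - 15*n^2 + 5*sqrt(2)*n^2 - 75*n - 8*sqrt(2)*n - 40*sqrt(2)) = -10*sqrt(2)*n^2 + 16*n^2 + 12*sqrt(2)*n + 70*n + 4 + 40*sqrt(2)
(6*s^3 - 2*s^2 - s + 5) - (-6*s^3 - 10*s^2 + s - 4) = 12*s^3 + 8*s^2 - 2*s + 9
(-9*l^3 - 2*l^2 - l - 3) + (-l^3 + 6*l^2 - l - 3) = -10*l^3 + 4*l^2 - 2*l - 6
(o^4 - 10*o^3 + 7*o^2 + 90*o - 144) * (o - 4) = o^5 - 14*o^4 + 47*o^3 + 62*o^2 - 504*o + 576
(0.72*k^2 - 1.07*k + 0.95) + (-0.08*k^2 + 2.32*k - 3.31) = 0.64*k^2 + 1.25*k - 2.36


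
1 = 1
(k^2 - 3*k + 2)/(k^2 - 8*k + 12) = (k - 1)/(k - 6)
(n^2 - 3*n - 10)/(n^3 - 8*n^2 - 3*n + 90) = (n + 2)/(n^2 - 3*n - 18)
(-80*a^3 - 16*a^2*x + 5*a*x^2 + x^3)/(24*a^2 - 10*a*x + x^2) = (20*a^2 + 9*a*x + x^2)/(-6*a + x)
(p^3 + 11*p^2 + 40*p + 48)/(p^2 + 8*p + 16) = p + 3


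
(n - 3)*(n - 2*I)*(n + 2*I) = n^3 - 3*n^2 + 4*n - 12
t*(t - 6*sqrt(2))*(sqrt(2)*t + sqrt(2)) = sqrt(2)*t^3 - 12*t^2 + sqrt(2)*t^2 - 12*t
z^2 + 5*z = z*(z + 5)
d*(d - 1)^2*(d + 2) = d^4 - 3*d^2 + 2*d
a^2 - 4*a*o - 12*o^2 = (a - 6*o)*(a + 2*o)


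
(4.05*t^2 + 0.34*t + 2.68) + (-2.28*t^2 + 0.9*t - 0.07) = 1.77*t^2 + 1.24*t + 2.61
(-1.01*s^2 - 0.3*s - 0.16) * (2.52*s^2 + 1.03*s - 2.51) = -2.5452*s^4 - 1.7963*s^3 + 1.8229*s^2 + 0.5882*s + 0.4016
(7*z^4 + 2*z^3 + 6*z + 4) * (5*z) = 35*z^5 + 10*z^4 + 30*z^2 + 20*z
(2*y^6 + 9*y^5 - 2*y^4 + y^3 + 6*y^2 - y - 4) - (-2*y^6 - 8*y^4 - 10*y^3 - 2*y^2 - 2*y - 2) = 4*y^6 + 9*y^5 + 6*y^4 + 11*y^3 + 8*y^2 + y - 2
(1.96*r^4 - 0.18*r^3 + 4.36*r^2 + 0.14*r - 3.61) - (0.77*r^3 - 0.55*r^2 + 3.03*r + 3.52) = 1.96*r^4 - 0.95*r^3 + 4.91*r^2 - 2.89*r - 7.13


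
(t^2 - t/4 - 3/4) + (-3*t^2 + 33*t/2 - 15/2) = -2*t^2 + 65*t/4 - 33/4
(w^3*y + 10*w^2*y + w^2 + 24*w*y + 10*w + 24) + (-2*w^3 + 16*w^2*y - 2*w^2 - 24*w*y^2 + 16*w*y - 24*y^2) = w^3*y - 2*w^3 + 26*w^2*y - w^2 - 24*w*y^2 + 40*w*y + 10*w - 24*y^2 + 24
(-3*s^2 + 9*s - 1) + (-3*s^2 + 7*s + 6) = -6*s^2 + 16*s + 5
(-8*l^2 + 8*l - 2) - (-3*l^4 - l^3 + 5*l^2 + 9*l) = 3*l^4 + l^3 - 13*l^2 - l - 2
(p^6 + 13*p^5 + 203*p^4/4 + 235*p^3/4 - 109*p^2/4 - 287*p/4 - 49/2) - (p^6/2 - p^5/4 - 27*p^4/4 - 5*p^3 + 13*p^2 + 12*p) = p^6/2 + 53*p^5/4 + 115*p^4/2 + 255*p^3/4 - 161*p^2/4 - 335*p/4 - 49/2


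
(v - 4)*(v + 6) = v^2 + 2*v - 24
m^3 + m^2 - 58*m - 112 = (m - 8)*(m + 2)*(m + 7)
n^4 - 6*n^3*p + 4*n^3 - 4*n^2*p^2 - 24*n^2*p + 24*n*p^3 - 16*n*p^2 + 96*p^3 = (n + 4)*(n - 6*p)*(n - 2*p)*(n + 2*p)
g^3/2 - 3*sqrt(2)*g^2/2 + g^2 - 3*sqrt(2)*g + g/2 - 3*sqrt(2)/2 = (g/2 + 1/2)*(g + 1)*(g - 3*sqrt(2))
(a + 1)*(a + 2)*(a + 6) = a^3 + 9*a^2 + 20*a + 12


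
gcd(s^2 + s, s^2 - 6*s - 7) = s + 1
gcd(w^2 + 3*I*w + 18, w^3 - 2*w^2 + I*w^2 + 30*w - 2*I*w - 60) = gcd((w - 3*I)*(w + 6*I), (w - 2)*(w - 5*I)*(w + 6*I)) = w + 6*I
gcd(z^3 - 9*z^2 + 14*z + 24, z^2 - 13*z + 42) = z - 6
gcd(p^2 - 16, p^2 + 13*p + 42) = 1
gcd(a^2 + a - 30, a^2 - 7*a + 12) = 1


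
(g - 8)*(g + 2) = g^2 - 6*g - 16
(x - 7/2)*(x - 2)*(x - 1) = x^3 - 13*x^2/2 + 25*x/2 - 7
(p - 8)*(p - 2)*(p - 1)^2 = p^4 - 12*p^3 + 37*p^2 - 42*p + 16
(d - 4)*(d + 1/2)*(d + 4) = d^3 + d^2/2 - 16*d - 8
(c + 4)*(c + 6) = c^2 + 10*c + 24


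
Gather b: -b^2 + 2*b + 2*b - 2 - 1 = -b^2 + 4*b - 3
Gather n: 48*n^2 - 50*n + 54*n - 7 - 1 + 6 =48*n^2 + 4*n - 2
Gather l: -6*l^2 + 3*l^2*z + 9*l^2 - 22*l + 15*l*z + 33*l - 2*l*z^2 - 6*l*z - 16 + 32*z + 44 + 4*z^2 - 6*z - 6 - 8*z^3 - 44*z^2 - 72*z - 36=l^2*(3*z + 3) + l*(-2*z^2 + 9*z + 11) - 8*z^3 - 40*z^2 - 46*z - 14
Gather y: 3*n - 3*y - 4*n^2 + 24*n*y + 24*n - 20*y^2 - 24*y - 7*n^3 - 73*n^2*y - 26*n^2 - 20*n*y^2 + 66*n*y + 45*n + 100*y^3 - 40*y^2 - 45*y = -7*n^3 - 30*n^2 + 72*n + 100*y^3 + y^2*(-20*n - 60) + y*(-73*n^2 + 90*n - 72)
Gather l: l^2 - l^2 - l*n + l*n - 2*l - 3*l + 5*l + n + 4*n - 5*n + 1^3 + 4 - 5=0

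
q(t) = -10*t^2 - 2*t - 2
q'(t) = -20*t - 2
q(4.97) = -258.95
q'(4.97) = -101.40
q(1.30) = -21.50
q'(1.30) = -28.00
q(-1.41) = -19.06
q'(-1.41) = 26.20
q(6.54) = -442.80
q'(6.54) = -132.80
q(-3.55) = -120.92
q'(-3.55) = 69.00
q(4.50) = -213.50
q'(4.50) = -92.00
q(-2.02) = -38.76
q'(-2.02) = 38.40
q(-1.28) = -15.82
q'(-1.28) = 23.60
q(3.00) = -98.00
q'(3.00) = -62.00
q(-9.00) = -794.00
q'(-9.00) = 178.00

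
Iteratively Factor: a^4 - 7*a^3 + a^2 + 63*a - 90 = (a - 3)*(a^3 - 4*a^2 - 11*a + 30) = (a - 3)*(a - 2)*(a^2 - 2*a - 15) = (a - 5)*(a - 3)*(a - 2)*(a + 3)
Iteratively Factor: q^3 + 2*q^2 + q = (q + 1)*(q^2 + q) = q*(q + 1)*(q + 1)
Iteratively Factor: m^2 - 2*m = (m)*(m - 2)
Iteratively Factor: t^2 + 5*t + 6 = (t + 3)*(t + 2)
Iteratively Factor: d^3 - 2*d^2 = (d - 2)*(d^2) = d*(d - 2)*(d)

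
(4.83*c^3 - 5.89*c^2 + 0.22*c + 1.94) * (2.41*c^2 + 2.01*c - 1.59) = 11.6403*c^5 - 4.4866*c^4 - 18.9884*c^3 + 14.4827*c^2 + 3.5496*c - 3.0846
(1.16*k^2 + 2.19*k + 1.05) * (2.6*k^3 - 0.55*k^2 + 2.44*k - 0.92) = 3.016*k^5 + 5.056*k^4 + 4.3559*k^3 + 3.6989*k^2 + 0.5472*k - 0.966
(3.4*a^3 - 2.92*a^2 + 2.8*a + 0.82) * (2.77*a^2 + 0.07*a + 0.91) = 9.418*a^5 - 7.8504*a^4 + 10.6456*a^3 - 0.1898*a^2 + 2.6054*a + 0.7462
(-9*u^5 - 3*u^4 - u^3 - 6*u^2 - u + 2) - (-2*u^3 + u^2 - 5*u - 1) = -9*u^5 - 3*u^4 + u^3 - 7*u^2 + 4*u + 3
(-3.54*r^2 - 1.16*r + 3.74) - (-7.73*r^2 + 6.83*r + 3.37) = 4.19*r^2 - 7.99*r + 0.37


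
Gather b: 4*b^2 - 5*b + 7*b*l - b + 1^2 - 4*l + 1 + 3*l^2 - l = 4*b^2 + b*(7*l - 6) + 3*l^2 - 5*l + 2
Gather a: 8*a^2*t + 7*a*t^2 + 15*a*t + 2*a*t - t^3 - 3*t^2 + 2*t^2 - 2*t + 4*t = 8*a^2*t + a*(7*t^2 + 17*t) - t^3 - t^2 + 2*t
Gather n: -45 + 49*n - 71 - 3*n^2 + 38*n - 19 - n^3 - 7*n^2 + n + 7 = -n^3 - 10*n^2 + 88*n - 128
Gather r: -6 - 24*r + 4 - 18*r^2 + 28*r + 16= -18*r^2 + 4*r + 14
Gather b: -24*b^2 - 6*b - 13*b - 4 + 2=-24*b^2 - 19*b - 2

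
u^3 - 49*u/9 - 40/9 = (u - 8/3)*(u + 1)*(u + 5/3)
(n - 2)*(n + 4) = n^2 + 2*n - 8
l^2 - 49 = (l - 7)*(l + 7)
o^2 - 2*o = o*(o - 2)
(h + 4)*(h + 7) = h^2 + 11*h + 28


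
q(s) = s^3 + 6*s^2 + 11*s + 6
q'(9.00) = 362.00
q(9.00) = 1320.00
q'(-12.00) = 299.00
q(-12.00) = -990.00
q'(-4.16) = 13.00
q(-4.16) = -7.92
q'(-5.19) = 29.53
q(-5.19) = -29.27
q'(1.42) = 34.09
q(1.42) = 36.58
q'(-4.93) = 24.75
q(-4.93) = -22.22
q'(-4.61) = 19.44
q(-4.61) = -15.17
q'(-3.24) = 3.61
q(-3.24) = -0.67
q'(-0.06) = 10.29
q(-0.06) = 5.36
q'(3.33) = 84.23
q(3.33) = 146.09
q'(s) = 3*s^2 + 12*s + 11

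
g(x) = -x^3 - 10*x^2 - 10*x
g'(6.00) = -238.00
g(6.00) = -636.00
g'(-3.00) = 23.00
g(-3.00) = -33.00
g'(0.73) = -26.20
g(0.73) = -13.02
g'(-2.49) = 21.20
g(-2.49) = -21.66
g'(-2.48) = 21.15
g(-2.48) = -21.45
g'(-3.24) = 23.31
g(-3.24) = -38.56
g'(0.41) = -18.70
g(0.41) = -5.85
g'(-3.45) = 23.29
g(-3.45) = -43.46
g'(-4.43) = 19.73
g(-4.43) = -65.01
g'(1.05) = -34.31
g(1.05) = -22.68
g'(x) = -3*x^2 - 20*x - 10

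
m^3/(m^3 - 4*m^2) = m/(m - 4)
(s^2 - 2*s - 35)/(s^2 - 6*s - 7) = (s + 5)/(s + 1)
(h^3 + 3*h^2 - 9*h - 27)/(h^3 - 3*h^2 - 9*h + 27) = (h + 3)/(h - 3)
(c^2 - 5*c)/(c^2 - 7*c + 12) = c*(c - 5)/(c^2 - 7*c + 12)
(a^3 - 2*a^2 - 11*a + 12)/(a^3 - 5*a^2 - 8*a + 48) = (a - 1)/(a - 4)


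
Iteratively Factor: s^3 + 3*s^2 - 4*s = (s + 4)*(s^2 - s) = s*(s + 4)*(s - 1)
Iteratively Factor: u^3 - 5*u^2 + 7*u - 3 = (u - 3)*(u^2 - 2*u + 1) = (u - 3)*(u - 1)*(u - 1)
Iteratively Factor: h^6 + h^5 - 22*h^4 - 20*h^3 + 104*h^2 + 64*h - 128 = (h + 4)*(h^5 - 3*h^4 - 10*h^3 + 20*h^2 + 24*h - 32) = (h - 1)*(h + 4)*(h^4 - 2*h^3 - 12*h^2 + 8*h + 32) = (h - 2)*(h - 1)*(h + 4)*(h^3 - 12*h - 16) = (h - 2)*(h - 1)*(h + 2)*(h + 4)*(h^2 - 2*h - 8) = (h - 2)*(h - 1)*(h + 2)^2*(h + 4)*(h - 4)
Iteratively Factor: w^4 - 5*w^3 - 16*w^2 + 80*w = (w)*(w^3 - 5*w^2 - 16*w + 80) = w*(w + 4)*(w^2 - 9*w + 20) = w*(w - 5)*(w + 4)*(w - 4)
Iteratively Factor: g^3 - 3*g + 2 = (g + 2)*(g^2 - 2*g + 1) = (g - 1)*(g + 2)*(g - 1)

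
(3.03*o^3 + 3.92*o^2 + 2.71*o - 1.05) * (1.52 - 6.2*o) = -18.786*o^4 - 19.6984*o^3 - 10.8436*o^2 + 10.6292*o - 1.596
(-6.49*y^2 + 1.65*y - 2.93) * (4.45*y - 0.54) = -28.8805*y^3 + 10.8471*y^2 - 13.9295*y + 1.5822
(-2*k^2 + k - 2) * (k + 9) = -2*k^3 - 17*k^2 + 7*k - 18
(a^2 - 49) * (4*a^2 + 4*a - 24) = 4*a^4 + 4*a^3 - 220*a^2 - 196*a + 1176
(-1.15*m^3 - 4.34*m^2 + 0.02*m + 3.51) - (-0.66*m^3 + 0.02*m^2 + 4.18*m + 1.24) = -0.49*m^3 - 4.36*m^2 - 4.16*m + 2.27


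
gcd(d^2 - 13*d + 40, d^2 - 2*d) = 1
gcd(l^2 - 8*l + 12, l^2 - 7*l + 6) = l - 6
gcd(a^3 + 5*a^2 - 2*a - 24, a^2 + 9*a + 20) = a + 4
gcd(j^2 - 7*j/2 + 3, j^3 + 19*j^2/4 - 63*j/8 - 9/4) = j - 3/2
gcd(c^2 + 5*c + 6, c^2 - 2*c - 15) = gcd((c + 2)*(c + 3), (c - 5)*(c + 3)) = c + 3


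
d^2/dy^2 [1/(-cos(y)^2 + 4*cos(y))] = ((1 - cos(2*y))^2 + 15*cos(y) + 9*cos(2*y) - 3*cos(3*y) - 27)/((cos(y) - 4)^3*cos(y)^3)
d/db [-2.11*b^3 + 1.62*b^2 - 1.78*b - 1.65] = -6.33*b^2 + 3.24*b - 1.78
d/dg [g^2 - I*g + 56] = 2*g - I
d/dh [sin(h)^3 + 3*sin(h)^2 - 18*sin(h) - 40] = 3*(sin(h)^2 + 2*sin(h) - 6)*cos(h)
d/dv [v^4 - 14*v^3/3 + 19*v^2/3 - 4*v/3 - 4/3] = 4*v^3 - 14*v^2 + 38*v/3 - 4/3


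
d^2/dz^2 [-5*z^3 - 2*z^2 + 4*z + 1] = -30*z - 4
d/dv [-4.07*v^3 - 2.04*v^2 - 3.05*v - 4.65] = -12.21*v^2 - 4.08*v - 3.05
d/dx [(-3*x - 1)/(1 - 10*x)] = -13/(10*x - 1)^2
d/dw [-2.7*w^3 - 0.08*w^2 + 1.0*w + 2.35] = -8.1*w^2 - 0.16*w + 1.0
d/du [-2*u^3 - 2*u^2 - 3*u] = -6*u^2 - 4*u - 3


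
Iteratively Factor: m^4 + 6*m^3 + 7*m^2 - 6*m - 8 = (m + 2)*(m^3 + 4*m^2 - m - 4) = (m + 1)*(m + 2)*(m^2 + 3*m - 4) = (m - 1)*(m + 1)*(m + 2)*(m + 4)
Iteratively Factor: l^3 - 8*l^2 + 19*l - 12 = (l - 4)*(l^2 - 4*l + 3) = (l - 4)*(l - 3)*(l - 1)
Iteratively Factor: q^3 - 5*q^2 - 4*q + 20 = (q + 2)*(q^2 - 7*q + 10) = (q - 5)*(q + 2)*(q - 2)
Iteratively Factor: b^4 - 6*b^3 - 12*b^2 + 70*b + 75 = (b + 3)*(b^3 - 9*b^2 + 15*b + 25) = (b - 5)*(b + 3)*(b^2 - 4*b - 5) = (b - 5)*(b + 1)*(b + 3)*(b - 5)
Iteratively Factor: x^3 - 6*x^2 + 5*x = (x - 5)*(x^2 - x) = (x - 5)*(x - 1)*(x)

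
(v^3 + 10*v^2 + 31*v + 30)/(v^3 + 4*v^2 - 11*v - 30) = (v + 3)/(v - 3)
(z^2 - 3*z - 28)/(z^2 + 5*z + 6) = (z^2 - 3*z - 28)/(z^2 + 5*z + 6)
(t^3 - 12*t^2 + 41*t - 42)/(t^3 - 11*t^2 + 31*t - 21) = (t - 2)/(t - 1)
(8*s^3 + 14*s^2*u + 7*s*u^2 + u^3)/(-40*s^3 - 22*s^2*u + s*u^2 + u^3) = (-s - u)/(5*s - u)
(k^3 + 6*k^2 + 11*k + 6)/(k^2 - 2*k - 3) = (k^2 + 5*k + 6)/(k - 3)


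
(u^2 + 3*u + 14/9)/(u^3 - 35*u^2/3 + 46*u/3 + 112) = (u + 2/3)/(u^2 - 14*u + 48)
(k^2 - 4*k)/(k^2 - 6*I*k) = (k - 4)/(k - 6*I)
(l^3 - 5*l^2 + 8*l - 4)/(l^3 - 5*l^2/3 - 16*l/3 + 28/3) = 3*(l - 1)/(3*l + 7)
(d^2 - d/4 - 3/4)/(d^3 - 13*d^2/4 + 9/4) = 1/(d - 3)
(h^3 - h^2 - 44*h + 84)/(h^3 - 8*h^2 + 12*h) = (h + 7)/h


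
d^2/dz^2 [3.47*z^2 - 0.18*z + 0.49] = 6.94000000000000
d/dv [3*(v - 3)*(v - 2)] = 6*v - 15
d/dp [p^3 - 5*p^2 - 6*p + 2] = 3*p^2 - 10*p - 6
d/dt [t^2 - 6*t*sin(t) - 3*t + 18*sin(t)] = -6*t*cos(t) + 2*t - 6*sin(t) + 18*cos(t) - 3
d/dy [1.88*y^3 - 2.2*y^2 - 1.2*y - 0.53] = 5.64*y^2 - 4.4*y - 1.2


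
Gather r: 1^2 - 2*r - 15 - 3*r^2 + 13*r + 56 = -3*r^2 + 11*r + 42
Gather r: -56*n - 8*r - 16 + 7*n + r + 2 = -49*n - 7*r - 14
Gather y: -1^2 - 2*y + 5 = 4 - 2*y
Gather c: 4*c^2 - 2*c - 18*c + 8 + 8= 4*c^2 - 20*c + 16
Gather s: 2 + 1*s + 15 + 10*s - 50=11*s - 33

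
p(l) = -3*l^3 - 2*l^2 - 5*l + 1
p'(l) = -9*l^2 - 4*l - 5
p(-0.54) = 3.59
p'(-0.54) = -5.46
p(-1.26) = 10.13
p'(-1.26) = -14.25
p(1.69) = -27.64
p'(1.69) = -37.46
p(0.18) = 0.02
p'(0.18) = -6.01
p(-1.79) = 20.75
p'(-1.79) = -26.68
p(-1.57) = 15.53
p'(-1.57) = -20.90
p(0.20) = -0.10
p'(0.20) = -6.16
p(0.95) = -8.13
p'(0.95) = -16.92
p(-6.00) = 607.00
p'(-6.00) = -305.00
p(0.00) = 1.00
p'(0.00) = -5.00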